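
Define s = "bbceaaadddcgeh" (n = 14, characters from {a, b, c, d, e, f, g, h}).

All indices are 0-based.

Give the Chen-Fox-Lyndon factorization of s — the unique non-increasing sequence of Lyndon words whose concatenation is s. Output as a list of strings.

emit factor 1: 'bbce' (i=0, period=4)
emit factor 2: 'aaadddcgeh' (i=4, period=10)

["bbce", "aaadddcgeh"]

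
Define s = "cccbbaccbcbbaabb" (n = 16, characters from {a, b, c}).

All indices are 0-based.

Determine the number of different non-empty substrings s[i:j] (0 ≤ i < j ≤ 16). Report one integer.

rank | idx | suffix
   0 |  12 | aabb
   1 |  13 | abb
   2 |   5 | accbcbbaabb
   3 |  15 | b
   4 |  11 | baabb
   5 |   4 | baccbcbbaabb
   6 |  14 | bb
   7 |  10 | bbaabb
   8 |   3 | bbaccbcbbaabb
   9 |   8 | bcbbaabb
  10 |   9 | cbbaabb
  11 |   2 | cbbaccbcbbaabb
  12 |   7 | cbcbbaabb
  13 |   1 | ccbbaccbcbbaabb
  14 |   6 | ccbcbbaabb
  15 |   0 | cccbbaccbcbbaabb

SA = [12, 13, 5, 15, 11, 4, 14, 10, 3, 8, 9, 2, 7, 1, 6, 0]
[i] adj suffixes → lcp
  [1] 12/13 → 1 ('a')
  [2] 13/5 → 1 ('a')
  [3] 5/15 → 0 ('')
  [4] 15/11 → 1 ('b')
  [5] 11/4 → 2 ('ba')
  [6] 4/14 → 1 ('b')
  [7] 14/10 → 2 ('bb')
  [8] 10/3 → 3 ('bba')
  [9] 3/8 → 1 ('b')
  [10] 8/9 → 0 ('')
  [11] 9/2 → 4 ('cbba')
  [12] 2/7 → 2 ('cb')
  [13] 7/1 → 1 ('c')
  [14] 1/6 → 3 ('ccb')
  [15] 6/0 → 2 ('cc')

n(n+1)/2 = 16·17/2 = 136
Σ LCP = 0 + 1 + 1 + 0 + 1 + 2 + 1 + 2 + 3 + 1 + 0 + 4 + 2 + 1 + 3 + 2 = 24
distinct = 136 − 24 = 112

112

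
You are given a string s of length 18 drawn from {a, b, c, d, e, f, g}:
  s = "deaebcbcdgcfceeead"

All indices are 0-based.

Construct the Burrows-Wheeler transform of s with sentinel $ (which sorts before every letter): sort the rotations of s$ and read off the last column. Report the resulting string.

rank  rotation             last
    0  $deaebcbcdgcfceeead  d
    1  ad$deaebcbcdgcfceee  e
    2  aebcbcdgcfceeead$de  e
    3  bcbcdgcfceeead$deae  e
    4  bcdgcfceeead$deaebc  c
    5  cbcdgcfceeead$deaeb  b
    6  cdgcfceeead$deaebcb  b
    7  ceeead$deaebcbcdgcf  f
    8  cfceeead$deaebcbcdg  g
    9  d$deaebcbcdgcfceeea  a
   10  deaebcbcdgcfceeead$  $
   11  dgcfceeead$deaebcbc  c
   12  ead$deaebcbcdgcfcee  e
   13  eaebcbcdgcfceeead$d  d
   14  ebcbcdgcfceeead$dea  a
   15  eead$deaebcbcdgcfce  e
   16  eeead$deaebcbcdgcfc  c
   17  fceeead$deaebcbcdgc  c
   18  gcfceeead$deaebcbcd  d

deeecbbfga$cedaeccd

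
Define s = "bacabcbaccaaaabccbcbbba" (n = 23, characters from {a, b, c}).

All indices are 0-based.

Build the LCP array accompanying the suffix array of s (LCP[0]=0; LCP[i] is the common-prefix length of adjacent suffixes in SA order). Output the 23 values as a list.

sorted suffixes:
  #0 SA[0]=22  'a'
  #1 SA[1]=10  'aaaabccbcbbba'
  #2 SA[2]=11  'aaabccbcbbba'
  #3 SA[3]=12  'aabccbcbbba'
  #4 SA[4]=3  'abcbaccaaaabccbcbbba'
  #5 SA[5]=13  'abccbcbbba'
  #6 SA[6]=1  'acabcbaccaaaabccbcbbba'
  #7 SA[7]=7  'accaaaabccbcbbba'
  #8 SA[8]=21  'ba'
  #9 SA[9]=0  'bacabcbaccaaaabccbcbbba'
  #10 SA[10]=6  'baccaaaabccbcbbba'
  #11 SA[11]=20  'bba'
  #12 SA[12]=19  'bbba'
  #13 SA[13]=4  'bcbaccaaaabccbcbbba'
  #14 SA[14]=17  'bcbbba'
  #15 SA[15]=14  'bccbcbbba'
  #16 SA[16]=9  'caaaabccbcbbba'
  #17 SA[17]=2  'cabcbaccaaaabccbcbbba'
  #18 SA[18]=5  'cbaccaaaabccbcbbba'
  #19 SA[19]=18  'cbbba'
  #20 SA[20]=16  'cbcbbba'
  #21 SA[21]=8  'ccaaaabccbcbbba'
  #22 SA[22]=15  'ccbcbbba'

SA = [22, 10, 11, 12, 3, 13, 1, 7, 21, 0, 6, 20, 19, 4, 17, 14, 9, 2, 5, 18, 16, 8, 15]
rank  pair      lcp
   1  s[22:],s[10:]  1  'a'
   2  s[10:],s[11:]  3  'aaa'
   3  s[11:],s[12:]  2  'aa'
   4  s[12:],s[3:]  1  'a'
   5  s[3:],s[13:]  3  'abc'
   6  s[13:],s[1:]  1  'a'
   7  s[1:],s[7:]  2  'ac'
   8  s[7:],s[21:]  0  ''
   9  s[21:],s[0:]  2  'ba'
  10  s[0:],s[6:]  3  'bac'
  11  s[6:],s[20:]  1  'b'
  12  s[20:],s[19:]  2  'bb'
  13  s[19:],s[4:]  1  'b'
  14  s[4:],s[17:]  3  'bcb'
  15  s[17:],s[14:]  2  'bc'
  16  s[14:],s[9:]  0  ''
  17  s[9:],s[2:]  2  'ca'
  18  s[2:],s[5:]  1  'c'
  19  s[5:],s[18:]  2  'cb'
  20  s[18:],s[16:]  2  'cb'
  21  s[16:],s[8:]  1  'c'
  22  s[8:],s[15:]  2  'cc'

[0, 1, 3, 2, 1, 3, 1, 2, 0, 2, 3, 1, 2, 1, 3, 2, 0, 2, 1, 2, 2, 1, 2]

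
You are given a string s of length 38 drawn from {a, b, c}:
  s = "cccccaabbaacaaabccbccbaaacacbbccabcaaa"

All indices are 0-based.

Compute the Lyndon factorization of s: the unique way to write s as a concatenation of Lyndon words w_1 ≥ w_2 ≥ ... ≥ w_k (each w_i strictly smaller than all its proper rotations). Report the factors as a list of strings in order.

emit factor 1: 'c' (i=0, period=1)
emit factor 2: 'c' (i=1, period=1)
emit factor 3: 'c' (i=2, period=1)
emit factor 4: 'c' (i=3, period=1)
emit factor 5: 'c' (i=4, period=1)
emit factor 6: 'aabbaac' (i=5, period=7)
emit factor 7: 'aaabccbccbaaacacbbccabc' (i=12, period=23)
emit factor 8: 'a' (i=35, period=1)
emit factor 9: 'a' (i=36, period=1)
emit factor 10: 'a' (i=37, period=1)

["c", "c", "c", "c", "c", "aabbaac", "aaabccbccbaaacacbbccabc", "a", "a", "a"]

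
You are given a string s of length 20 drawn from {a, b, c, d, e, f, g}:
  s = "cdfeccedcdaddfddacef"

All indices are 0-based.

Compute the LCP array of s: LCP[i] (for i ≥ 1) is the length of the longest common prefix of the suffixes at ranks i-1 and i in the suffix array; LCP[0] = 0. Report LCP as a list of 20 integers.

[0, 1, 0, 1, 2, 1, 2, 0, 2, 1, 1, 2, 1, 2, 0, 1, 1, 0, 1, 1]

rank | idx | suffix
   0 |  16 | acef
   1 |  10 | addfddacef
   2 |   4 | ccedcdaddfddacef
   3 |   8 | cdaddfddacef
   4 |   0 | cdfeccedcdaddfddacef
   5 |   5 | cedcdaddfddacef
   6 |  17 | cef
   7 |  15 | dacef
   8 |   9 | daddfddacef
   9 |   7 | dcdaddfddacef
  10 |  14 | ddacef
  11 |  11 | ddfddacef
  12 |  12 | dfddacef
  13 |   1 | dfeccedcdaddfddacef
  14 |   3 | eccedcdaddfddacef
  15 |   6 | edcdaddfddacef
  16 |  18 | ef
  17 |  19 | f
  18 |  13 | fddacef
  19 |   2 | feccedcdaddfddacef

SA = [16, 10, 4, 8, 0, 5, 17, 15, 9, 7, 14, 11, 12, 1, 3, 6, 18, 19, 13, 2]
i: (SA[i-1],SA[i]) lcp shared
  1: (16,10) 1 'a'
  2: (10,4) 0 ''
  3: (4,8) 1 'c'
  4: (8,0) 2 'cd'
  5: (0,5) 1 'c'
  6: (5,17) 2 'ce'
  7: (17,15) 0 ''
  8: (15,9) 2 'da'
  9: (9,7) 1 'd'
  10: (7,14) 1 'd'
  11: (14,11) 2 'dd'
  12: (11,12) 1 'd'
  13: (12,1) 2 'df'
  14: (1,3) 0 ''
  15: (3,6) 1 'e'
  16: (6,18) 1 'e'
  17: (18,19) 0 ''
  18: (19,13) 1 'f'
  19: (13,2) 1 'f'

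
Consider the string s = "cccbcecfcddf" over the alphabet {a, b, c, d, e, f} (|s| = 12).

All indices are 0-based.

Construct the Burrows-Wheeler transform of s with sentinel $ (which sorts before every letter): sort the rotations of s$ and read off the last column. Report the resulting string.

fccc$fbecdcdc

rank  rotation       last
    0  $cccbcecfcddf  f
    1  bcecfcddf$ccc  c
    2  cbcecfcddf$cc  c
    3  ccbcecfcddf$c  c
    4  cccbcecfcddf$  $
    5  cddf$cccbcecf  f
    6  cecfcddf$cccb  b
    7  cfcddf$cccbce  e
    8  ddf$cccbcecfc  c
    9  df$cccbcecfcd  d
   10  ecfcddf$cccbc  c
   11  f$cccbcecfcdd  d
   12  fcddf$cccbcec  c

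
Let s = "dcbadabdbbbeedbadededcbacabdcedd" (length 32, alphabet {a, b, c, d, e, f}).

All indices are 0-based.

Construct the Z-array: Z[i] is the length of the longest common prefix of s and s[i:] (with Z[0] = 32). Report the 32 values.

[32, 0, 0, 0, 1, 0, 0, 1, 0, 0, 0, 0, 0, 1, 0, 0, 1, 0, 1, 0, 4, 0, 0, 0, 0, 0, 0, 2, 0, 0, 1, 1]

Z[0]=32
i=1: i≥r, start 0; Z[1]=0
i=2: i≥r, start 0; Z[2]=0
i=3: i≥r, start 0; Z[3]=0
i=4: i≥r, start 0; Z[4]=1 grow→box=[4,5)
i=5: i≥r, start 0; Z[5]=0
i=6: i≥r, start 0; Z[6]=0
i=7: i≥r, start 0; Z[7]=1 grow→box=[7,8)
i=8: i≥r, start 0; Z[8]=0
i=9: i≥r, start 0; Z[9]=0
i=10: i≥r, start 0; Z[10]=0
i=11: i≥r, start 0; Z[11]=0
i=12: i≥r, start 0; Z[12]=0
i=13: i≥r, start 0; Z[13]=1 grow→box=[13,14)
i=14: i≥r, start 0; Z[14]=0
i=15: i≥r, start 0; Z[15]=0
i=16: i≥r, start 0; Z[16]=1 grow→box=[16,17)
i=17: i≥r, start 0; Z[17]=0
i=18: i≥r, start 0; Z[18]=1 grow→box=[18,19)
i=19: i≥r, start 0; Z[19]=0
i=20: i≥r, start 0; Z[20]=4 grow→box=[20,24)
i=21: min(r-i=3, Z[1]=0)=0; Z[21]=0
i=22: min(r-i=2, Z[2]=0)=0; Z[22]=0
i=23: min(r-i=1, Z[3]=0)=0; Z[23]=0
i=24: i≥r, start 0; Z[24]=0
i=25: i≥r, start 0; Z[25]=0
i=26: i≥r, start 0; Z[26]=0
i=27: i≥r, start 0; Z[27]=2 grow→box=[27,29)
i=28: min(r-i=1, Z[1]=0)=0; Z[28]=0
i=29: i≥r, start 0; Z[29]=0
i=30: i≥r, start 0; Z[30]=1 grow→box=[30,31)
i=31: i≥r, start 0; Z[31]=1 grow→box=[31,32)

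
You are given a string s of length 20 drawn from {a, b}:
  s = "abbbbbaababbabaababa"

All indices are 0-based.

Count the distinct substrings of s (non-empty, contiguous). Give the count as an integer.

sorted suffixes:
  #0 SA[0]=19  'a'
  #1 SA[1]=14  'aababa'
  #2 SA[2]=6  'aababbabaababa'
  #3 SA[3]=17  'aba'
  #4 SA[4]=12  'abaababa'
  #5 SA[5]=15  'ababa'
  #6 SA[6]=7  'ababbabaababa'
  #7 SA[7]=9  'abbabaababa'
  #8 SA[8]=0  'abbbbbaababbabaababa'
  #9 SA[9]=18  'ba'
  #10 SA[10]=13  'baababa'
  #11 SA[11]=5  'baababbabaababa'
  #12 SA[12]=16  'baba'
  #13 SA[13]=11  'babaababa'
  #14 SA[14]=8  'babbabaababa'
  #15 SA[15]=4  'bbaababbabaababa'
  #16 SA[16]=10  'bbabaababa'
  #17 SA[17]=3  'bbbaababbabaababa'
  #18 SA[18]=2  'bbbbaababbabaababa'
  #19 SA[19]=1  'bbbbbaababbabaababa'

SA = [19, 14, 6, 17, 12, 15, 7, 9, 0, 18, 13, 5, 16, 11, 8, 4, 10, 3, 2, 1]
[i] adj suffixes → lcp
  [1] 19/14 → 1 ('a')
  [2] 14/6 → 5 ('aabab')
  [3] 6/17 → 1 ('a')
  [4] 17/12 → 3 ('aba')
  [5] 12/15 → 3 ('aba')
  [6] 15/7 → 4 ('abab')
  [7] 7/9 → 2 ('ab')
  [8] 9/0 → 3 ('abb')
  [9] 0/18 → 0 ('')
  [10] 18/13 → 2 ('ba')
  [11] 13/5 → 6 ('baabab')
  [12] 5/16 → 2 ('ba')
  [13] 16/11 → 4 ('baba')
  [14] 11/8 → 3 ('bab')
  [15] 8/4 → 1 ('b')
  [16] 4/10 → 3 ('bba')
  [17] 10/3 → 2 ('bb')
  [18] 3/2 → 3 ('bbb')
  [19] 2/1 → 4 ('bbbb')

n(n+1)/2 = 20·21/2 = 210
Σ LCP = 0 + 1 + 5 + 1 + 3 + 3 + 4 + 2 + 3 + 0 + 2 + 6 + 2 + 4 + 3 + 1 + 3 + 2 + 3 + 4 = 52
distinct = 210 − 52 = 158

158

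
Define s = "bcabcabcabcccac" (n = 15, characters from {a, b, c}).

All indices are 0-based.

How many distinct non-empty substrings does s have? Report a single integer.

78

rank | idx | suffix
   0 |   2 | abcabcabcccac
   1 |   5 | abcabcccac
   2 |   8 | abcccac
   3 |  13 | ac
   4 |   0 | bcabcabcabcccac
   5 |   3 | bcabcabcccac
   6 |   6 | bcabcccac
   7 |   9 | bcccac
   8 |  14 | c
   9 |   1 | cabcabcabcccac
  10 |   4 | cabcabcccac
  11 |   7 | cabcccac
  12 |  12 | cac
  13 |  11 | ccac
  14 |  10 | cccac

SA = [2, 5, 8, 13, 0, 3, 6, 9, 14, 1, 4, 7, 12, 11, 10]
[i] adj suffixes → lcp
  [1] 2/5 → 6 ('abcabc')
  [2] 5/8 → 3 ('abc')
  [3] 8/13 → 1 ('a')
  [4] 13/0 → 0 ('')
  [5] 0/3 → 8 ('bcabcabc')
  [6] 3/6 → 5 ('bcabc')
  [7] 6/9 → 2 ('bc')
  [8] 9/14 → 0 ('')
  [9] 14/1 → 1 ('c')
  [10] 1/4 → 7 ('cabcabc')
  [11] 4/7 → 4 ('cabc')
  [12] 7/12 → 2 ('ca')
  [13] 12/11 → 1 ('c')
  [14] 11/10 → 2 ('cc')

n(n+1)/2 = 15·16/2 = 120
Σ LCP = 0 + 6 + 3 + 1 + 0 + 8 + 5 + 2 + 0 + 1 + 7 + 4 + 2 + 1 + 2 = 42
distinct = 120 − 42 = 78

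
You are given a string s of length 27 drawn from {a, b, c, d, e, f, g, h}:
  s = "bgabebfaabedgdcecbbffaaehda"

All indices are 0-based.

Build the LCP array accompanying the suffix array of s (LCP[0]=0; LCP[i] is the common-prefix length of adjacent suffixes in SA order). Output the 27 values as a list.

rank | idx | suffix
   0 |  26 | a
   1 |   7 | aabedgdcecbbffaaehda
   2 |  21 | aaehda
   3 |   2 | abebfaabedgdcecbbffaaehda
   4 |   8 | abedgdcecbbffaaehda
   5 |  22 | aehda
   6 |  17 | bbffaaehda
   7 |   3 | bebfaabedgdcecbbffaaehda
   8 |   9 | bedgdcecbbffaaehda
   9 |   5 | bfaabedgdcecbbffaaehda
  10 |  18 | bffaaehda
  11 |   0 | bgabebfaabedgdcecbbffaaehda
  12 |  16 | cbbffaaehda
  13 |  14 | cecbbffaaehda
  14 |  25 | da
  15 |  13 | dcecbbffaaehda
  16 |  11 | dgdcecbbffaaehda
  17 |   4 | ebfaabedgdcecbbffaaehda
  18 |  15 | ecbbffaaehda
  19 |  10 | edgdcecbbffaaehda
  20 |  23 | ehda
  21 |   6 | faabedgdcecbbffaaehda
  22 |  20 | faaehda
  23 |  19 | ffaaehda
  24 |   1 | gabebfaabedgdcecbbffaaehda
  25 |  12 | gdcecbbffaaehda
  26 |  24 | hda

SA = [26, 7, 21, 2, 8, 22, 17, 3, 9, 5, 18, 0, 16, 14, 25, 13, 11, 4, 15, 10, 23, 6, 20, 19, 1, 12, 24]
rank  pair      lcp
   1  s[26:],s[7:]  1  'a'
   2  s[7:],s[21:]  2  'aa'
   3  s[21:],s[2:]  1  'a'
   4  s[2:],s[8:]  3  'abe'
   5  s[8:],s[22:]  1  'a'
   6  s[22:],s[17:]  0  ''
   7  s[17:],s[3:]  1  'b'
   8  s[3:],s[9:]  2  'be'
   9  s[9:],s[5:]  1  'b'
  10  s[5:],s[18:]  2  'bf'
  11  s[18:],s[0:]  1  'b'
  12  s[0:],s[16:]  0  ''
  13  s[16:],s[14:]  1  'c'
  14  s[14:],s[25:]  0  ''
  15  s[25:],s[13:]  1  'd'
  16  s[13:],s[11:]  1  'd'
  17  s[11:],s[4:]  0  ''
  18  s[4:],s[15:]  1  'e'
  19  s[15:],s[10:]  1  'e'
  20  s[10:],s[23:]  1  'e'
  21  s[23:],s[6:]  0  ''
  22  s[6:],s[20:]  3  'faa'
  23  s[20:],s[19:]  1  'f'
  24  s[19:],s[1:]  0  ''
  25  s[1:],s[12:]  1  'g'
  26  s[12:],s[24:]  0  ''

[0, 1, 2, 1, 3, 1, 0, 1, 2, 1, 2, 1, 0, 1, 0, 1, 1, 0, 1, 1, 1, 0, 3, 1, 0, 1, 0]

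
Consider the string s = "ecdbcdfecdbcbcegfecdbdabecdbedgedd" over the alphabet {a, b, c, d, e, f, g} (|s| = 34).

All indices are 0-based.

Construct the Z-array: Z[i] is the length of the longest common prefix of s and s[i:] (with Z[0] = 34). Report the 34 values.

Z[0]=34
i=1: outside box; Z[1]=0
i=2: outside box; Z[2]=0
i=3: outside box; Z[3]=0
i=4: outside box; Z[4]=0
i=5: outside box; Z[5]=0
i=6: outside box; Z[6]=0
i=7: outside box; Z[7]=5 scan→box=[7,12)
i=8: min(r-i=4, Z[1]=0)=0; Z[8]=0
i=9: min(r-i=3, Z[2]=0)=0; Z[9]=0
i=10: min(r-i=2, Z[3]=0)=0; Z[10]=0
i=11: min(r-i=1, Z[4]=0)=0; Z[11]=0
i=12: outside box; Z[12]=0
i=13: outside box; Z[13]=0
i=14: outside box; Z[14]=1 scan→box=[14,15)
i=15: outside box; Z[15]=0
i=16: outside box; Z[16]=0
i=17: outside box; Z[17]=4 scan→box=[17,21)
i=18: min(r-i=3, Z[1]=0)=0; Z[18]=0
i=19: min(r-i=2, Z[2]=0)=0; Z[19]=0
i=20: min(r-i=1, Z[3]=0)=0; Z[20]=0
i=21: outside box; Z[21]=0
i=22: outside box; Z[22]=0
i=23: outside box; Z[23]=0
i=24: outside box; Z[24]=4 scan→box=[24,28)
i=25: min(r-i=3, Z[1]=0)=0; Z[25]=0
i=26: min(r-i=2, Z[2]=0)=0; Z[26]=0
i=27: min(r-i=1, Z[3]=0)=0; Z[27]=0
i=28: outside box; Z[28]=1 scan→box=[28,29)
i=29: outside box; Z[29]=0
i=30: outside box; Z[30]=0
i=31: outside box; Z[31]=1 scan→box=[31,32)
i=32: outside box; Z[32]=0
i=33: outside box; Z[33]=0

[34, 0, 0, 0, 0, 0, 0, 5, 0, 0, 0, 0, 0, 0, 1, 0, 0, 4, 0, 0, 0, 0, 0, 0, 4, 0, 0, 0, 1, 0, 0, 1, 0, 0]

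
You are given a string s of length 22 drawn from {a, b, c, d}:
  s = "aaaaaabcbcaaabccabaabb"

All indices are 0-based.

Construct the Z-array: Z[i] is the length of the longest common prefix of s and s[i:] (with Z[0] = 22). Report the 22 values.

Z[0]=22
i=1: fresh scan; Z[1]=5 extend→box=[1,6)
i=2: min(r-i=4, Z[1]=5)=4; Z[2]=4
i=3: min(r-i=3, Z[2]=4)=3; Z[3]=3
i=4: min(r-i=2, Z[3]=3)=2; Z[4]=2
i=5: min(r-i=1, Z[4]=2)=1; Z[5]=1
i=6: fresh scan; Z[6]=0
i=7: fresh scan; Z[7]=0
i=8: fresh scan; Z[8]=0
i=9: fresh scan; Z[9]=0
i=10: fresh scan; Z[10]=3 extend→box=[10,13)
i=11: min(r-i=2, Z[1]=5)=2; Z[11]=2
i=12: min(r-i=1, Z[2]=4)=1; Z[12]=1
i=13: fresh scan; Z[13]=0
i=14: fresh scan; Z[14]=0
i=15: fresh scan; Z[15]=0
i=16: fresh scan; Z[16]=1 extend→box=[16,17)
i=17: fresh scan; Z[17]=0
i=18: fresh scan; Z[18]=2 extend→box=[18,20)
i=19: min(r-i=1, Z[1]=5)=1; Z[19]=1
i=20: fresh scan; Z[20]=0
i=21: fresh scan; Z[21]=0

[22, 5, 4, 3, 2, 1, 0, 0, 0, 0, 3, 2, 1, 0, 0, 0, 1, 0, 2, 1, 0, 0]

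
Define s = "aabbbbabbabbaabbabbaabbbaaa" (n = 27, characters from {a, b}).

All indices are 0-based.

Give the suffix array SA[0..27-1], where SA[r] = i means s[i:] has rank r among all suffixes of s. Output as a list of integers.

[26, 25, 24, 12, 19, 0, 9, 16, 6, 13, 20, 1, 23, 11, 18, 8, 15, 5, 22, 10, 17, 7, 14, 4, 21, 3, 2]

rank→(start, suffix):
  0 → (26, 'a')
  1 → (25, 'aa')
  2 → (24, 'aaa')
  3 → (12, 'aabbabbaabbbaaa')
  4 → (19, 'aabbbaaa')
  5 → (0, 'aabbbbabbabbaabbabbaabbbaaa')
  6 → (9, 'abbaabbabbaabbbaaa')
  7 → (16, 'abbaabbbaaa')
  8 → (6, 'abbabbaabbabbaabbbaaa')
  9 → (13, 'abbabbaabbbaaa')
  10 → (20, 'abbbaaa')
  11 → (1, 'abbbbabbabbaabbabbaabbbaaa')
  12 → (23, 'baaa')
  13 → (11, 'baabbabbaabbbaaa')
  14 → (18, 'baabbbaaa')
  15 → (8, 'babbaabbabbaabbbaaa')
  16 → (15, 'babbaabbbaaa')
  17 → (5, 'babbabbaabbabbaabbbaaa')
  18 → (22, 'bbaaa')
  19 → (10, 'bbaabbabbaabbbaaa')
  20 → (17, 'bbaabbbaaa')
  21 → (7, 'bbabbaabbabbaabbbaaa')
  22 → (14, 'bbabbaabbbaaa')
  23 → (4, 'bbabbabbaabbabbaabbbaaa')
  24 → (21, 'bbbaaa')
  25 → (3, 'bbbabbabbaabbabbaabbbaaa')
  26 → (2, 'bbbbabbabbaabbabbaabbbaaa')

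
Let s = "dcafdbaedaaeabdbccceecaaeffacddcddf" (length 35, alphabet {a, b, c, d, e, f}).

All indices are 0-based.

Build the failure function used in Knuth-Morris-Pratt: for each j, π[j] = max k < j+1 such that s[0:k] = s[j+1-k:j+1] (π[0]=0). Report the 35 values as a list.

[0, 0, 0, 0, 1, 0, 0, 0, 1, 0, 0, 0, 0, 0, 1, 0, 0, 0, 0, 0, 0, 0, 0, 0, 0, 0, 0, 0, 0, 1, 1, 2, 1, 1, 0]

π[0] = 0
j=1 s[j]='c': π[1]=0 (border '')
j=2 s[j]='a': π[2]=0 (border '')
j=3 s[j]='f': π[3]=0 (border '')
j=4 s[j]='d': π[4]=1 (border 'd')
j=5 s[j]='b': k: 1→0; π[5]=0 (border '')
j=6 s[j]='a': π[6]=0 (border '')
j=7 s[j]='e': π[7]=0 (border '')
j=8 s[j]='d': π[8]=1 (border 'd')
j=9 s[j]='a': k: 1→0; π[9]=0 (border '')
j=10 s[j]='a': π[10]=0 (border '')
j=11 s[j]='e': π[11]=0 (border '')
j=12 s[j]='a': π[12]=0 (border '')
j=13 s[j]='b': π[13]=0 (border '')
j=14 s[j]='d': π[14]=1 (border 'd')
j=15 s[j]='b': k: 1→0; π[15]=0 (border '')
j=16 s[j]='c': π[16]=0 (border '')
j=17 s[j]='c': π[17]=0 (border '')
j=18 s[j]='c': π[18]=0 (border '')
j=19 s[j]='e': π[19]=0 (border '')
j=20 s[j]='e': π[20]=0 (border '')
j=21 s[j]='c': π[21]=0 (border '')
j=22 s[j]='a': π[22]=0 (border '')
j=23 s[j]='a': π[23]=0 (border '')
j=24 s[j]='e': π[24]=0 (border '')
j=25 s[j]='f': π[25]=0 (border '')
j=26 s[j]='f': π[26]=0 (border '')
j=27 s[j]='a': π[27]=0 (border '')
j=28 s[j]='c': π[28]=0 (border '')
j=29 s[j]='d': π[29]=1 (border 'd')
j=30 s[j]='d': k: 1→0; π[30]=1 (border 'd')
j=31 s[j]='c': π[31]=2 (border 'dc')
j=32 s[j]='d': k: 2→0; π[32]=1 (border 'd')
j=33 s[j]='d': k: 1→0; π[33]=1 (border 'd')
j=34 s[j]='f': k: 1→0; π[34]=0 (border '')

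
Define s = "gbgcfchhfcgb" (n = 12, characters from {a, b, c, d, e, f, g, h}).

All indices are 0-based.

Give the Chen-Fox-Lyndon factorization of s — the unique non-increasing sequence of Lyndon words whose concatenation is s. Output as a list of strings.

emit factor 1: 'g' (i=0, period=1)
emit factor 2: 'bgcfchhfcg' (i=1, period=10)
emit factor 3: 'b' (i=11, period=1)

["g", "bgcfchhfcg", "b"]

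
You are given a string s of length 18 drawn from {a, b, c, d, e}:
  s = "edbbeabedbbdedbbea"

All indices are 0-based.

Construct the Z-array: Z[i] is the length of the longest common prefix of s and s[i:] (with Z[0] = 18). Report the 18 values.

[18, 0, 0, 0, 1, 0, 0, 4, 0, 0, 0, 0, 6, 0, 0, 0, 1, 0]

Z[0]=18
i=1: i≥r, start 0; Z[1]=0
i=2: i≥r, start 0; Z[2]=0
i=3: i≥r, start 0; Z[3]=0
i=4: i≥r, start 0; Z[4]=1 grow→box=[4,5)
i=5: i≥r, start 0; Z[5]=0
i=6: i≥r, start 0; Z[6]=0
i=7: i≥r, start 0; Z[7]=4 grow→box=[7,11)
i=8: min(r-i=3, Z[1]=0)=0; Z[8]=0
i=9: min(r-i=2, Z[2]=0)=0; Z[9]=0
i=10: min(r-i=1, Z[3]=0)=0; Z[10]=0
i=11: i≥r, start 0; Z[11]=0
i=12: i≥r, start 0; Z[12]=6 grow→box=[12,18)
i=13: min(r-i=5, Z[1]=0)=0; Z[13]=0
i=14: min(r-i=4, Z[2]=0)=0; Z[14]=0
i=15: min(r-i=3, Z[3]=0)=0; Z[15]=0
i=16: min(r-i=2, Z[4]=1)=1; Z[16]=1
i=17: min(r-i=1, Z[5]=0)=0; Z[17]=0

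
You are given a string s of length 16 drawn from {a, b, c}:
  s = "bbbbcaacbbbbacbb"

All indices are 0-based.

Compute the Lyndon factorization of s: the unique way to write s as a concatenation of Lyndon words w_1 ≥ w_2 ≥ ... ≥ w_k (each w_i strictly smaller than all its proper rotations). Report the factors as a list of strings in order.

["bbbbc", "aacbbbbacbb"]

emit factor 1: 'bbbbc' (i=0, period=5)
emit factor 2: 'aacbbbbacbb' (i=5, period=11)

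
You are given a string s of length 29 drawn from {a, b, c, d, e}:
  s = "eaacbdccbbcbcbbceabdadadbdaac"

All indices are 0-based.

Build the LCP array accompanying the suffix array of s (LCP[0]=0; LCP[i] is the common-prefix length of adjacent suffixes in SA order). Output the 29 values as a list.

rank→(start, suffix):
  0 → (26, 'aac')
  1 → (1, 'aacbdccbbcbcbbceabdadadbdaac')
  2 → (17, 'abdadadbdaac')
  3 → (27, 'ac')
  4 → (2, 'acbdccbbcbcbbceabdadadbdaac')
  5 → (20, 'adadbdaac')
  6 → (22, 'adbdaac')
  7 → (8, 'bbcbcbbceabdadadbdaac')
  8 → (13, 'bbceabdadadbdaac')
  9 → (11, 'bcbbceabdadadbdaac')
  10 → (9, 'bcbcbbceabdadadbdaac')
  11 → (14, 'bceabdadadbdaac')
  12 → (24, 'bdaac')
  13 → (18, 'bdadadbdaac')
  14 → (4, 'bdccbbcbcbbceabdadadbdaac')
  15 → (28, 'c')
  16 → (7, 'cbbcbcbbceabdadadbdaac')
  17 → (12, 'cbbceabdadadbdaac')
  18 → (10, 'cbcbbceabdadadbdaac')
  19 → (3, 'cbdccbbcbcbbceabdadadbdaac')
  20 → (6, 'ccbbcbcbbceabdadadbdaac')
  21 → (15, 'ceabdadadbdaac')
  22 → (25, 'daac')
  23 → (19, 'dadadbdaac')
  24 → (21, 'dadbdaac')
  25 → (23, 'dbdaac')
  26 → (5, 'dccbbcbcbbceabdadadbdaac')
  27 → (0, 'eaacbdccbbcbcbbceabdadadbdaac')
  28 → (16, 'eabdadadbdaac')

SA = [26, 1, 17, 27, 2, 20, 22, 8, 13, 11, 9, 14, 24, 18, 4, 28, 7, 12, 10, 3, 6, 15, 25, 19, 21, 23, 5, 0, 16]
i: (SA[i-1],SA[i]) lcp shared
  1: (26,1) 3 'aac'
  2: (1,17) 1 'a'
  3: (17,27) 1 'a'
  4: (27,2) 2 'ac'
  5: (2,20) 1 'a'
  6: (20,22) 2 'ad'
  7: (22,8) 0 ''
  8: (8,13) 3 'bbc'
  9: (13,11) 1 'b'
  10: (11,9) 3 'bcb'
  11: (9,14) 2 'bc'
  12: (14,24) 1 'b'
  13: (24,18) 3 'bda'
  14: (18,4) 2 'bd'
  15: (4,28) 0 ''
  16: (28,7) 1 'c'
  17: (7,12) 4 'cbbc'
  18: (12,10) 2 'cb'
  19: (10,3) 2 'cb'
  20: (3,6) 1 'c'
  21: (6,15) 1 'c'
  22: (15,25) 0 ''
  23: (25,19) 2 'da'
  24: (19,21) 3 'dad'
  25: (21,23) 1 'd'
  26: (23,5) 1 'd'
  27: (5,0) 0 ''
  28: (0,16) 2 'ea'

[0, 3, 1, 1, 2, 1, 2, 0, 3, 1, 3, 2, 1, 3, 2, 0, 1, 4, 2, 2, 1, 1, 0, 2, 3, 1, 1, 0, 2]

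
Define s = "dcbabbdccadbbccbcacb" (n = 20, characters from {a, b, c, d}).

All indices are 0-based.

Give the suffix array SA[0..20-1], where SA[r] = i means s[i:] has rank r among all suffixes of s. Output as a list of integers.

[3, 17, 9, 19, 2, 11, 4, 15, 12, 5, 16, 8, 18, 1, 14, 7, 13, 10, 0, 6]

rank→(start, suffix):
  0 → (3, 'abbdccadbbccbcacb')
  1 → (17, 'acb')
  2 → (9, 'adbbccbcacb')
  3 → (19, 'b')
  4 → (2, 'babbdccadbbccbcacb')
  5 → (11, 'bbccbcacb')
  6 → (4, 'bbdccadbbccbcacb')
  7 → (15, 'bcacb')
  8 → (12, 'bccbcacb')
  9 → (5, 'bdccadbbccbcacb')
  10 → (16, 'cacb')
  11 → (8, 'cadbbccbcacb')
  12 → (18, 'cb')
  13 → (1, 'cbabbdccadbbccbcacb')
  14 → (14, 'cbcacb')
  15 → (7, 'ccadbbccbcacb')
  16 → (13, 'ccbcacb')
  17 → (10, 'dbbccbcacb')
  18 → (0, 'dcbabbdccadbbccbcacb')
  19 → (6, 'dccadbbccbcacb')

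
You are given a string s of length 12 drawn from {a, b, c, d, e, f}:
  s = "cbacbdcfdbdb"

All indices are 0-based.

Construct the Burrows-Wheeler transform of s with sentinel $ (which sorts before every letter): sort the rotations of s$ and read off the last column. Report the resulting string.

rank  rotation       last
    0  $cbacbdcfdbdb  b
    1  acbdcfdbdb$cb  b
    2  b$cbacbdcfdbd  d
    3  bacbdcfdbdb$c  c
    4  bdb$cbacbdcfd  d
    5  bdcfdbdb$cbac  c
    6  cbacbdcfdbdb$  $
    7  cbdcfdbdb$cba  a
    8  cfdbdb$cbacbd  d
    9  db$cbacbdcfdb  b
   10  dbdb$cbacbdcf  f
   11  dcfdbdb$cbacb  b
   12  fdbdb$cbacbdc  c

bbdcdc$adbfbc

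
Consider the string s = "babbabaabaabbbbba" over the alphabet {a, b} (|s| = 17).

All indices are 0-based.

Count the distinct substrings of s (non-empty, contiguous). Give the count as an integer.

114

sorted suffixes:
  #0 SA[0]=16  'a'
  #1 SA[1]=6  'aabaabbbbba'
  #2 SA[2]=9  'aabbbbba'
  #3 SA[3]=4  'abaabaabbbbba'
  #4 SA[4]=7  'abaabbbbba'
  #5 SA[5]=1  'abbabaabaabbbbba'
  #6 SA[6]=10  'abbbbba'
  #7 SA[7]=15  'ba'
  #8 SA[8]=5  'baabaabbbbba'
  #9 SA[9]=8  'baabbbbba'
  #10 SA[10]=3  'babaabaabbbbba'
  #11 SA[11]=0  'babbabaabaabbbbba'
  #12 SA[12]=14  'bba'
  #13 SA[13]=2  'bbabaabaabbbbba'
  #14 SA[14]=13  'bbba'
  #15 SA[15]=12  'bbbba'
  #16 SA[16]=11  'bbbbba'

SA = [16, 6, 9, 4, 7, 1, 10, 15, 5, 8, 3, 0, 14, 2, 13, 12, 11]
[i] adj suffixes → lcp
  [1] 16/6 → 1 ('a')
  [2] 6/9 → 3 ('aab')
  [3] 9/4 → 1 ('a')
  [4] 4/7 → 5 ('abaab')
  [5] 7/1 → 2 ('ab')
  [6] 1/10 → 3 ('abb')
  [7] 10/15 → 0 ('')
  [8] 15/5 → 2 ('ba')
  [9] 5/8 → 4 ('baab')
  [10] 8/3 → 2 ('ba')
  [11] 3/0 → 3 ('bab')
  [12] 0/14 → 1 ('b')
  [13] 14/2 → 3 ('bba')
  [14] 2/13 → 2 ('bb')
  [15] 13/12 → 3 ('bbb')
  [16] 12/11 → 4 ('bbbb')

n(n+1)/2 = 17·18/2 = 153
Σ LCP = 0 + 1 + 3 + 1 + 5 + 2 + 3 + 0 + 2 + 4 + 2 + 3 + 1 + 3 + 2 + 3 + 4 = 39
distinct = 153 − 39 = 114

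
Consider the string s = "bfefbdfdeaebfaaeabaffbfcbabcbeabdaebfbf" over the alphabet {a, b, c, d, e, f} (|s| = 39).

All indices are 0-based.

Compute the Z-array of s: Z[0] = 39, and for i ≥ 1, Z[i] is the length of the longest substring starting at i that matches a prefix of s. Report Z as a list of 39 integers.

Z[0]=39
i=1: i≥r, start 0; Z[1]=0
i=2: i≥r, start 0; Z[2]=0
i=3: i≥r, start 0; Z[3]=0
i=4: i≥r, start 0; Z[4]=1 extend→box=[4,5)
i=5: i≥r, start 0; Z[5]=0
i=6: i≥r, start 0; Z[6]=0
i=7: i≥r, start 0; Z[7]=0
i=8: i≥r, start 0; Z[8]=0
i=9: i≥r, start 0; Z[9]=0
i=10: i≥r, start 0; Z[10]=0
i=11: i≥r, start 0; Z[11]=2 extend→box=[11,13)
i=12: min(r-i=1, Z[1]=0)=0; Z[12]=0
i=13: i≥r, start 0; Z[13]=0
i=14: i≥r, start 0; Z[14]=0
i=15: i≥r, start 0; Z[15]=0
i=16: i≥r, start 0; Z[16]=0
i=17: i≥r, start 0; Z[17]=1 extend→box=[17,18)
i=18: i≥r, start 0; Z[18]=0
i=19: i≥r, start 0; Z[19]=0
i=20: i≥r, start 0; Z[20]=0
i=21: i≥r, start 0; Z[21]=2 extend→box=[21,23)
i=22: min(r-i=1, Z[1]=0)=0; Z[22]=0
i=23: i≥r, start 0; Z[23]=0
i=24: i≥r, start 0; Z[24]=1 extend→box=[24,25)
i=25: i≥r, start 0; Z[25]=0
i=26: i≥r, start 0; Z[26]=1 extend→box=[26,27)
i=27: i≥r, start 0; Z[27]=0
i=28: i≥r, start 0; Z[28]=1 extend→box=[28,29)
i=29: i≥r, start 0; Z[29]=0
i=30: i≥r, start 0; Z[30]=0
i=31: i≥r, start 0; Z[31]=1 extend→box=[31,32)
i=32: i≥r, start 0; Z[32]=0
i=33: i≥r, start 0; Z[33]=0
i=34: i≥r, start 0; Z[34]=0
i=35: i≥r, start 0; Z[35]=2 extend→box=[35,37)
i=36: min(r-i=1, Z[1]=0)=0; Z[36]=0
i=37: i≥r, start 0; Z[37]=2 extend→box=[37,39)
i=38: min(r-i=1, Z[1]=0)=0; Z[38]=0

[39, 0, 0, 0, 1, 0, 0, 0, 0, 0, 0, 2, 0, 0, 0, 0, 0, 1, 0, 0, 0, 2, 0, 0, 1, 0, 1, 0, 1, 0, 0, 1, 0, 0, 0, 2, 0, 2, 0]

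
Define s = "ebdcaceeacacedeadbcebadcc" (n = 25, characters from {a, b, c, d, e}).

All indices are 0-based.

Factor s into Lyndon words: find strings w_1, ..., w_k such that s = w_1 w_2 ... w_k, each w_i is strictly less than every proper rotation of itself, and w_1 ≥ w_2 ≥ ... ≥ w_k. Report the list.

["e", "bdc", "acee", "acacedeadbcebadcc"]

emit factor 1: 'e' (i=0, period=1)
emit factor 2: 'bdc' (i=1, period=3)
emit factor 3: 'acee' (i=4, period=4)
emit factor 4: 'acacedeadbcebadcc' (i=8, period=17)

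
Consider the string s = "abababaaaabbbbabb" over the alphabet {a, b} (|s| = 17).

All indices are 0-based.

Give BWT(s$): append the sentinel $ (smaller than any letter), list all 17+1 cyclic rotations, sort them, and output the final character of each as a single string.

rank  rotation            last
    0  $abababaaaabbbbabb  b
    1  aaaabbbbabb$ababab  b
    2  aaabbbbabb$abababa  a
    3  aabbbbabb$abababaa  a
    4  abaaaabbbbabb$abab  b
    5  ababaaaabbbbabb$ab  b
    6  abababaaaabbbbabb$  $
    7  abb$abababaaaabbbb  b
    8  abbbbabb$abababaaa  a
    9  b$abababaaaabbbbab  b
   10  baaaabbbbabb$ababa  a
   11  babaaaabbbbabb$aba  a
   12  bababaaaabbbbabb$a  a
   13  babb$abababaaaabbb  b
   14  bb$abababaaaabbbba  a
   15  bbabb$abababaaaabb  b
   16  bbbabb$abababaaaab  b
   17  bbbbabb$abababaaaa  a

bbaabb$babaaababba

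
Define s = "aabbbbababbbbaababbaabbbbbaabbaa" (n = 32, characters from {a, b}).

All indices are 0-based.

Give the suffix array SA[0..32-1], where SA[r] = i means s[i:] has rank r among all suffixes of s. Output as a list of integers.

rank | idx | suffix
   0 |  31 | a
   1 |  30 | aa
   2 |  13 | aababbaabbbbbaabbaa
   3 |  26 | aabbaa
   4 |   0 | aabbbbababbbbaababbaabbbbbaabbaa
   5 |  19 | aabbbbbaabbaa
   6 |  14 | ababbaabbbbbaabbaa
   7 |   6 | ababbbbaababbaabbbbbaabbaa
   8 |  27 | abbaa
   9 |  16 | abbaabbbbbaabbaa
  10 |   8 | abbbbaababbaabbbbbaabbaa
  11 |   1 | abbbbababbbbaababbaabbbbbaabbaa
  12 |  20 | abbbbbaabbaa
  13 |  29 | baa
  14 |  12 | baababbaabbbbbaabbaa
  15 |  25 | baabbaa
  16 |  18 | baabbbbbaabbaa
  17 |   5 | bababbbbaababbaabbbbbaabbaa
  18 |  15 | babbaabbbbbaabbaa
  19 |   7 | babbbbaababbaabbbbbaabbaa
  20 |  28 | bbaa
  21 |  11 | bbaababbaabbbbbaabbaa
  22 |  24 | bbaabbaa
  23 |  17 | bbaabbbbbaabbaa
  24 |   4 | bbababbbbaababbaabbbbbaabbaa
  25 |  10 | bbbaababbaabbbbbaabbaa
  26 |  23 | bbbaabbaa
  27 |   3 | bbbababbbbaababbaabbbbbaabbaa
  28 |   9 | bbbbaababbaabbbbbaabbaa
  29 |  22 | bbbbaabbaa
  30 |   2 | bbbbababbbbaababbaabbbbbaabbaa
  31 |  21 | bbbbbaabbaa

[31, 30, 13, 26, 0, 19, 14, 6, 27, 16, 8, 1, 20, 29, 12, 25, 18, 5, 15, 7, 28, 11, 24, 17, 4, 10, 23, 3, 9, 22, 2, 21]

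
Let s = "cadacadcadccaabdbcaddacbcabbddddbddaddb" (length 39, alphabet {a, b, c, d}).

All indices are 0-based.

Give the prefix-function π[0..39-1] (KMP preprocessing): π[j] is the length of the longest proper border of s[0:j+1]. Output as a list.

π[0] = 0
j=1 s[j]='a': π[1]=0 (border '')
j=2 s[j]='d': π[2]=0 (border '')
j=3 s[j]='a': π[3]=0 (border '')
j=4 s[j]='c': π[4]=1 (border 'c')
j=5 s[j]='a': π[5]=2 (border 'ca')
j=6 s[j]='d': π[6]=3 (border 'cad')
j=7 s[j]='c': k: 3→0; π[7]=1 (border 'c')
j=8 s[j]='a': π[8]=2 (border 'ca')
j=9 s[j]='d': π[9]=3 (border 'cad')
j=10 s[j]='c': k: 3→0; π[10]=1 (border 'c')
j=11 s[j]='c': k: 1→0; π[11]=1 (border 'c')
j=12 s[j]='a': π[12]=2 (border 'ca')
j=13 s[j]='a': k: 2→0; π[13]=0 (border '')
j=14 s[j]='b': π[14]=0 (border '')
j=15 s[j]='d': π[15]=0 (border '')
j=16 s[j]='b': π[16]=0 (border '')
j=17 s[j]='c': π[17]=1 (border 'c')
j=18 s[j]='a': π[18]=2 (border 'ca')
j=19 s[j]='d': π[19]=3 (border 'cad')
j=20 s[j]='d': k: 3→0; π[20]=0 (border '')
j=21 s[j]='a': π[21]=0 (border '')
j=22 s[j]='c': π[22]=1 (border 'c')
j=23 s[j]='b': k: 1→0; π[23]=0 (border '')
j=24 s[j]='c': π[24]=1 (border 'c')
j=25 s[j]='a': π[25]=2 (border 'ca')
j=26 s[j]='b': k: 2→0; π[26]=0 (border '')
j=27 s[j]='b': π[27]=0 (border '')
j=28 s[j]='d': π[28]=0 (border '')
j=29 s[j]='d': π[29]=0 (border '')
j=30 s[j]='d': π[30]=0 (border '')
j=31 s[j]='d': π[31]=0 (border '')
j=32 s[j]='b': π[32]=0 (border '')
j=33 s[j]='d': π[33]=0 (border '')
j=34 s[j]='d': π[34]=0 (border '')
j=35 s[j]='a': π[35]=0 (border '')
j=36 s[j]='d': π[36]=0 (border '')
j=37 s[j]='d': π[37]=0 (border '')
j=38 s[j]='b': π[38]=0 (border '')

[0, 0, 0, 0, 1, 2, 3, 1, 2, 3, 1, 1, 2, 0, 0, 0, 0, 1, 2, 3, 0, 0, 1, 0, 1, 2, 0, 0, 0, 0, 0, 0, 0, 0, 0, 0, 0, 0, 0]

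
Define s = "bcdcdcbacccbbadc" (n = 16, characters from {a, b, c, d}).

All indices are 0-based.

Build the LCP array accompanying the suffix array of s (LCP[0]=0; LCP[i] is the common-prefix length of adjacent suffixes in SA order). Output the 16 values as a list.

[0, 1, 0, 2, 1, 1, 0, 1, 2, 1, 2, 1, 3, 0, 2, 2]

rank | idx | suffix
   0 |   7 | acccbbadc
   1 |  13 | adc
   2 |   6 | bacccbbadc
   3 |  12 | badc
   4 |  11 | bbadc
   5 |   0 | bcdcdcbacccbbadc
   6 |  15 | c
   7 |   5 | cbacccbbadc
   8 |  10 | cbbadc
   9 |   9 | ccbbadc
  10 |   8 | cccbbadc
  11 |   3 | cdcbacccbbadc
  12 |   1 | cdcdcbacccbbadc
  13 |  14 | dc
  14 |   4 | dcbacccbbadc
  15 |   2 | dcdcbacccbbadc

SA = [7, 13, 6, 12, 11, 0, 15, 5, 10, 9, 8, 3, 1, 14, 4, 2]
rank  pair      lcp
   1  s[7:],s[13:]  1  'a'
   2  s[13:],s[6:]  0  ''
   3  s[6:],s[12:]  2  'ba'
   4  s[12:],s[11:]  1  'b'
   5  s[11:],s[0:]  1  'b'
   6  s[0:],s[15:]  0  ''
   7  s[15:],s[5:]  1  'c'
   8  s[5:],s[10:]  2  'cb'
   9  s[10:],s[9:]  1  'c'
  10  s[9:],s[8:]  2  'cc'
  11  s[8:],s[3:]  1  'c'
  12  s[3:],s[1:]  3  'cdc'
  13  s[1:],s[14:]  0  ''
  14  s[14:],s[4:]  2  'dc'
  15  s[4:],s[2:]  2  'dc'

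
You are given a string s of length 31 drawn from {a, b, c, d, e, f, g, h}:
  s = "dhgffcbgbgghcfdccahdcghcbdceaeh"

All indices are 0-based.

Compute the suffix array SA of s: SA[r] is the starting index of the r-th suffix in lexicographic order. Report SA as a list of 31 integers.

[28, 17, 24, 6, 8, 16, 23, 5, 15, 26, 12, 20, 14, 25, 19, 0, 27, 29, 4, 13, 3, 7, 2, 9, 21, 10, 30, 22, 11, 18, 1]

sorted suffixes:
  #0 SA[0]=28  'aeh'
  #1 SA[1]=17  'ahdcghcbdceaeh'
  #2 SA[2]=24  'bdceaeh'
  #3 SA[3]=6  'bgbgghcfdccahdcghcbdceaeh'
  #4 SA[4]=8  'bgghcfdccahdcghcbdceaeh'
  #5 SA[5]=16  'cahdcghcbdceaeh'
  #6 SA[6]=23  'cbdceaeh'
  #7 SA[7]=5  'cbgbgghcfdccahdcghcbdceaeh'
  #8 SA[8]=15  'ccahdcghcbdceaeh'
  #9 SA[9]=26  'ceaeh'
  #10 SA[10]=12  'cfdccahdcghcbdceaeh'
  #11 SA[11]=20  'cghcbdceaeh'
  #12 SA[12]=14  'dccahdcghcbdceaeh'
  #13 SA[13]=25  'dceaeh'
  #14 SA[14]=19  'dcghcbdceaeh'
  #15 SA[15]=0  'dhgffcbgbgghcfdccahdcghcbdceaeh'
  #16 SA[16]=27  'eaeh'
  #17 SA[17]=29  'eh'
  #18 SA[18]=4  'fcbgbgghcfdccahdcghcbdceaeh'
  #19 SA[19]=13  'fdccahdcghcbdceaeh'
  #20 SA[20]=3  'ffcbgbgghcfdccahdcghcbdceaeh'
  #21 SA[21]=7  'gbgghcfdccahdcghcbdceaeh'
  #22 SA[22]=2  'gffcbgbgghcfdccahdcghcbdceaeh'
  #23 SA[23]=9  'gghcfdccahdcghcbdceaeh'
  #24 SA[24]=21  'ghcbdceaeh'
  #25 SA[25]=10  'ghcfdccahdcghcbdceaeh'
  #26 SA[26]=30  'h'
  #27 SA[27]=22  'hcbdceaeh'
  #28 SA[28]=11  'hcfdccahdcghcbdceaeh'
  #29 SA[29]=18  'hdcghcbdceaeh'
  #30 SA[30]=1  'hgffcbgbgghcfdccahdcghcbdceaeh'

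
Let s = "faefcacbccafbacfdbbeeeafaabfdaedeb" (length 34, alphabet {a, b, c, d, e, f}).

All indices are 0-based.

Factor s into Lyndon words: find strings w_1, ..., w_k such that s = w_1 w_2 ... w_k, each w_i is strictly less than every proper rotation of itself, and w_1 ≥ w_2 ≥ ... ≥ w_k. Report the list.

emit factor 1: 'f' (i=0, period=1)
emit factor 2: 'aefc' (i=1, period=4)
emit factor 3: 'acbccafbacfdbbeeeaf' (i=5, period=19)
emit factor 4: 'aabfdaedeb' (i=24, period=10)

["f", "aefc", "acbccafbacfdbbeeeaf", "aabfdaedeb"]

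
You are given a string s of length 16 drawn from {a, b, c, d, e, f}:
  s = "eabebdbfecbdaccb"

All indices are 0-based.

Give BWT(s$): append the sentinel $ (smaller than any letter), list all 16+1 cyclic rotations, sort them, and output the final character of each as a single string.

rank  rotation           last
    0  $eabebdbfecbdaccb  b
    1  abebdbfecbdaccb$e  e
    2  accb$eabebdbfecbd  d
    3  b$eabebdbfecbdacc  c
    4  bdaccb$eabebdbfec  c
    5  bdbfecbdaccb$eabe  e
    6  bebdbfecbdaccb$ea  a
    7  bfecbdaccb$eabebd  d
    8  cb$eabebdbfecbdac  c
    9  cbdaccb$eabebdbfe  e
   10  ccb$eabebdbfecbda  a
   11  daccb$eabebdbfecb  b
   12  dbfecbdaccb$eabeb  b
   13  eabebdbfecbdaccb$  $
   14  ebdbfecbdaccb$eab  b
   15  ecbdaccb$eabebdbf  f
   16  fecbdaccb$eabebdb  b

bedcceadceabb$bfb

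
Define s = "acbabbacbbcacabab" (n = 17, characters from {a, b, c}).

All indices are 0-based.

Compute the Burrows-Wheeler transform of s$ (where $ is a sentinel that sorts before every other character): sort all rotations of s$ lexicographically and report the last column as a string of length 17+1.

bbcbc$baacbacbabaa

rank  rotation            last
    0  $acbabbacbbcacabab  b
    1  ab$acbabbacbbcacab  b
    2  abab$acbabbacbbcac  c
    3  abbacbbcacabab$acb  b
    4  acabab$acbabbacbbc  c
    5  acbabbacbbcacabab$  $
    6  acbbcacabab$acbabb  b
    7  b$acbabbacbbcacaba  a
    8  bab$acbabbacbbcaca  a
    9  babbacbbcacabab$ac  c
   10  bacbbcacabab$acbab  b
   11  bbacbbcacabab$acba  a
   12  bbcacabab$acbabbac  c
   13  bcacabab$acbabbacb  b
   14  cabab$acbabbacbbca  a
   15  cacabab$acbabbacbb  b
   16  cbabbacbbcacabab$a  a
   17  cbbcacabab$acbabba  a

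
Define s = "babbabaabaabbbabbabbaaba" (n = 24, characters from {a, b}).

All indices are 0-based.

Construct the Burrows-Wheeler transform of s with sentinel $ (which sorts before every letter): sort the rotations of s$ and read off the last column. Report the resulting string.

abbbbababbbaabaabb$baaaba

rank  rotation                   last
    0  $babbabaabaabbbabbabbaaba  a
    1  a$babbabaabaabbbabbabbaab  b
    2  aaba$babbabaabaabbbabbabb  b
    3  aabaabbbabbabbaaba$babbab  b
    4  aabbbabbabbaaba$babbabaab  b
    5  aba$babbabaabaabbbabbabba  a
    6  abaabaabbbabbabbaaba$babb  b
    7  abaabbbabbabbaaba$babbaba  a
    8  abbaaba$babbabaabaabbbabb  b
    9  abbabaabaabbbabbabbaaba$b  b
   10  abbabbaaba$babbabaabaabbb  b
   11  abbbabbabbaaba$babbabaaba  a
   12  ba$babbabaabaabbbabbabbaa  a
   13  baaba$babbabaabaabbbabbab  b
   14  baabaabbbabbabbaaba$babba  a
   15  baabbbabbabbaaba$babbabaa  a
   16  babaabaabbbabbabbaaba$bab  b
   17  babbaaba$babbabaabaabbbab  b
   18  babbabaabaabbbabbabbaaba$  $
   19  babbabbaaba$babbabaabaabb  b
   20  bbaaba$babbabaabaabbbabba  a
   21  bbabaabaabbbabbabbaaba$ba  a
   22  bbabbaaba$babbabaabaabbba  a
   23  bbabbabbaaba$babbabaabaab  b
   24  bbbabbabbaaba$babbabaabaa  a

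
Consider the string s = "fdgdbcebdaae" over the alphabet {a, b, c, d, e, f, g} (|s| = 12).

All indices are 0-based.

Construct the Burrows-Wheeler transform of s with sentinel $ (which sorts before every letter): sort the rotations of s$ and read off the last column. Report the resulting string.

edadebbgfac$d

rank  rotation       last
    0  $fdgdbcebdaae  e
    1  aae$fdgdbcebd  d
    2  ae$fdgdbcebda  a
    3  bcebdaae$fdgd  d
    4  bdaae$fdgdbce  e
    5  cebdaae$fdgdb  b
    6  daae$fdgdbceb  b
    7  dbcebdaae$fdg  g
    8  dgdbcebdaae$f  f
    9  e$fdgdbcebdaa  a
   10  ebdaae$fdgdbc  c
   11  fdgdbcebdaae$  $
   12  gdbcebdaae$fd  d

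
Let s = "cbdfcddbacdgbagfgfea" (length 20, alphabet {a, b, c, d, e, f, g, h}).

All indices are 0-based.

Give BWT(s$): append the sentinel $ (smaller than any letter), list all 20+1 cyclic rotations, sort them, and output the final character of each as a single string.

rank  rotation               last
    0  $cbdfcddbacdgbagfgfea  a
    1  a$cbdfcddbacdgbagfgfe  e
    2  acdgbagfgfea$cbdfcddb  b
    3  agfgfea$cbdfcddbacdgb  b
    4  bacdgbagfgfea$cbdfcdd  d
    5  bagfgfea$cbdfcddbacdg  g
    6  bdfcddbacdgbagfgfea$c  c
    7  cbdfcddbacdgbagfgfea$  $
    8  cddbacdgbagfgfea$cbdf  f
    9  cdgbagfgfea$cbdfcddba  a
   10  dbacdgbagfgfea$cbdfcd  d
   11  ddbacdgbagfgfea$cbdfc  c
   12  dfcddbacdgbagfgfea$cb  b
   13  dgbagfgfea$cbdfcddbac  c
   14  ea$cbdfcddbacdgbagfgf  f
   15  fcddbacdgbagfgfea$cbd  d
   16  fea$cbdfcddbacdgbagfg  g
   17  fgfea$cbdfcddbacdgbag  g
   18  gbagfgfea$cbdfcddbacd  d
   19  gfea$cbdfcddbacdgbagf  f
   20  gfgfea$cbdfcddbacdgba  a

aebbdgc$fadcbcfdggdfa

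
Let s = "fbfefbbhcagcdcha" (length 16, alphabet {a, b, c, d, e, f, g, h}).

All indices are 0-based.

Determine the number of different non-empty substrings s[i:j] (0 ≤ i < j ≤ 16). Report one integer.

127

sorted suffixes:
  #0 SA[0]=15  'a'
  #1 SA[1]=9  'agcdcha'
  #2 SA[2]=5  'bbhcagcdcha'
  #3 SA[3]=1  'bfefbbhcagcdcha'
  #4 SA[4]=6  'bhcagcdcha'
  #5 SA[5]=8  'cagcdcha'
  #6 SA[6]=11  'cdcha'
  #7 SA[7]=13  'cha'
  #8 SA[8]=12  'dcha'
  #9 SA[9]=3  'efbbhcagcdcha'
  #10 SA[10]=4  'fbbhcagcdcha'
  #11 SA[11]=0  'fbfefbbhcagcdcha'
  #12 SA[12]=2  'fefbbhcagcdcha'
  #13 SA[13]=10  'gcdcha'
  #14 SA[14]=14  'ha'
  #15 SA[15]=7  'hcagcdcha'

SA = [15, 9, 5, 1, 6, 8, 11, 13, 12, 3, 4, 0, 2, 10, 14, 7]
[i] adj suffixes → lcp
  [1] 15/9 → 1 ('a')
  [2] 9/5 → 0 ('')
  [3] 5/1 → 1 ('b')
  [4] 1/6 → 1 ('b')
  [5] 6/8 → 0 ('')
  [6] 8/11 → 1 ('c')
  [7] 11/13 → 1 ('c')
  [8] 13/12 → 0 ('')
  [9] 12/3 → 0 ('')
  [10] 3/4 → 0 ('')
  [11] 4/0 → 2 ('fb')
  [12] 0/2 → 1 ('f')
  [13] 2/10 → 0 ('')
  [14] 10/14 → 0 ('')
  [15] 14/7 → 1 ('h')

n(n+1)/2 = 16·17/2 = 136
Σ LCP = 0 + 1 + 0 + 1 + 1 + 0 + 1 + 1 + 0 + 0 + 0 + 2 + 1 + 0 + 0 + 1 = 9
distinct = 136 − 9 = 127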